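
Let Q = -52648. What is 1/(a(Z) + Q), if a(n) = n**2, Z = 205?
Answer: -1/10623 ≈ -9.4135e-5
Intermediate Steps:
1/(a(Z) + Q) = 1/(205**2 - 52648) = 1/(42025 - 52648) = 1/(-10623) = -1/10623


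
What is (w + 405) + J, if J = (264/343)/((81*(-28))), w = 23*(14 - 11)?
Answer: 30727976/64827 ≈ 474.00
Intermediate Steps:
w = 69 (w = 23*3 = 69)
J = -22/64827 (J = (264*(1/343))/(-2268) = (264/343)*(-1/2268) = -22/64827 ≈ -0.00033936)
(w + 405) + J = (69 + 405) - 22/64827 = 474 - 22/64827 = 30727976/64827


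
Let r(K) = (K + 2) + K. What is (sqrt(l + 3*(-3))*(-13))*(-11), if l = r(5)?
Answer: 143*sqrt(3) ≈ 247.68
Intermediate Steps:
r(K) = 2 + 2*K (r(K) = (2 + K) + K = 2 + 2*K)
l = 12 (l = 2 + 2*5 = 2 + 10 = 12)
(sqrt(l + 3*(-3))*(-13))*(-11) = (sqrt(12 + 3*(-3))*(-13))*(-11) = (sqrt(12 - 9)*(-13))*(-11) = (sqrt(3)*(-13))*(-11) = -13*sqrt(3)*(-11) = 143*sqrt(3)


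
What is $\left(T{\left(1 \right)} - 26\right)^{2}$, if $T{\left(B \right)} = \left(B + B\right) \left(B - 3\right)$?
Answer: $900$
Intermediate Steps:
$T{\left(B \right)} = 2 B \left(-3 + B\right)$
$\left(T{\left(1 \right)} - 26\right)^{2} = \left(2 \cdot 1 \left(-3 + 1\right) - 26\right)^{2} = \left(2 \cdot 1 \left(-2\right) - 26\right)^{2} = \left(-4 - 26\right)^{2} = \left(-30\right)^{2} = 900$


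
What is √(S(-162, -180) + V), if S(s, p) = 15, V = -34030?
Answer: I*√34015 ≈ 184.43*I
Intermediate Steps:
√(S(-162, -180) + V) = √(15 - 34030) = √(-34015) = I*√34015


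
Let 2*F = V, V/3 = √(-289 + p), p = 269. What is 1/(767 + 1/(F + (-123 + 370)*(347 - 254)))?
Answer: 404720524533/310420659935569 + 3*I*√5/310420659935569 ≈ 0.0013038 + 2.161e-14*I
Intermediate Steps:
V = 6*I*√5 (V = 3*√(-289 + 269) = 3*√(-20) = 3*(2*I*√5) = 6*I*√5 ≈ 13.416*I)
F = 3*I*√5 (F = (6*I*√5)/2 = 3*I*√5 ≈ 6.7082*I)
1/(767 + 1/(F + (-123 + 370)*(347 - 254))) = 1/(767 + 1/(3*I*√5 + (-123 + 370)*(347 - 254))) = 1/(767 + 1/(3*I*√5 + 247*93)) = 1/(767 + 1/(3*I*√5 + 22971)) = 1/(767 + 1/(22971 + 3*I*√5))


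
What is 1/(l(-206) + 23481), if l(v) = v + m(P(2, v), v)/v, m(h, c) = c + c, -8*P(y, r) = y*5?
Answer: 1/23277 ≈ 4.2961e-5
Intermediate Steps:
P(y, r) = -5*y/8 (P(y, r) = -y*5/8 = -5*y/8)
m(h, c) = 2*c
l(v) = 2 + v (l(v) = v + (2*v)/v = v + 2 = 2 + v)
1/(l(-206) + 23481) = 1/((2 - 206) + 23481) = 1/(-204 + 23481) = 1/23277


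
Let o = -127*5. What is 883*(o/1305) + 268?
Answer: -42193/261 ≈ -161.66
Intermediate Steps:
o = -635
883*(o/1305) + 268 = 883*(-635/1305) + 268 = 883*(-635*1/1305) + 268 = 883*(-127/261) + 268 = -112141/261 + 268 = -42193/261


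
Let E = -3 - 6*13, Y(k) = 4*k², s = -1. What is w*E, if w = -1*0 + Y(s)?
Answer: -324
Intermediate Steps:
E = -81 (E = -3 - 78 = -81)
w = 4 (w = -1*0 + 4*(-1)² = 0 + 4*1 = 0 + 4 = 4)
w*E = 4*(-81) = -324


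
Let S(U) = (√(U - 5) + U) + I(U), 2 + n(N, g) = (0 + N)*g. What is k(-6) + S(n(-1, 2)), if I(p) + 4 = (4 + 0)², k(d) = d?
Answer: 2 + 3*I ≈ 2.0 + 3.0*I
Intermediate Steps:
n(N, g) = -2 + N*g (n(N, g) = -2 + (0 + N)*g = -2 + N*g)
I(p) = 12 (I(p) = -4 + (4 + 0)² = -4 + 4² = -4 + 16 = 12)
S(U) = 12 + U + √(-5 + U) (S(U) = (√(U - 5) + U) + 12 = (√(-5 + U) + U) + 12 = (U + √(-5 + U)) + 12 = 12 + U + √(-5 + U))
k(-6) + S(n(-1, 2)) = -6 + (12 + (-2 - 1*2) + √(-5 + (-2 - 1*2))) = -6 + (12 + (-2 - 2) + √(-5 + (-2 - 2))) = -6 + (12 - 4 + √(-5 - 4)) = -6 + (12 - 4 + √(-9)) = -6 + (12 - 4 + 3*I) = -6 + (8 + 3*I) = 2 + 3*I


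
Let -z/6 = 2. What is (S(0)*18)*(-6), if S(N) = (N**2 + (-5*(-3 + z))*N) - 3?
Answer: 324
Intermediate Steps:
z = -12 (z = -6*2 = -12)
S(N) = -3 + N**2 + 75*N (S(N) = (N**2 + (-5*(-3 - 12))*N) - 3 = (N**2 + (-5*(-15))*N) - 3 = (N**2 + 75*N) - 3 = -3 + N**2 + 75*N)
(S(0)*18)*(-6) = ((-3 + 0**2 + 75*0)*18)*(-6) = ((-3 + 0 + 0)*18)*(-6) = -3*18*(-6) = -54*(-6) = 324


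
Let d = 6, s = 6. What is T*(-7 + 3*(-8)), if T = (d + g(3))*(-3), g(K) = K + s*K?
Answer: 2511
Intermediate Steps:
g(K) = 7*K (g(K) = K + 6*K = 7*K)
T = -81 (T = (6 + 7*3)*(-3) = (6 + 21)*(-3) = 27*(-3) = -81)
T*(-7 + 3*(-8)) = -81*(-7 + 3*(-8)) = -81*(-7 - 24) = -81*(-31) = 2511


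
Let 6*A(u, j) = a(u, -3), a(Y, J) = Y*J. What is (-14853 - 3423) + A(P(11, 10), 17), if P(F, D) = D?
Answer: -18281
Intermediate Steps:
a(Y, J) = J*Y
A(u, j) = -u/2 (A(u, j) = (-3*u)/6 = -u/2)
(-14853 - 3423) + A(P(11, 10), 17) = (-14853 - 3423) - 1/2*10 = -18276 - 5 = -18281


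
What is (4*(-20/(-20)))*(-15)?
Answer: -60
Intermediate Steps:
(4*(-20/(-20)))*(-15) = (4*(-20*(-1/20)))*(-15) = (4*1)*(-15) = 4*(-15) = -60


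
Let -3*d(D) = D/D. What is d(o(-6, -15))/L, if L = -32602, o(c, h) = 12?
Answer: 1/97806 ≈ 1.0224e-5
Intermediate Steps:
d(D) = -⅓ (d(D) = -D/(3*D) = -⅓*1 = -⅓)
d(o(-6, -15))/L = -⅓/(-32602) = -⅓*(-1/32602) = 1/97806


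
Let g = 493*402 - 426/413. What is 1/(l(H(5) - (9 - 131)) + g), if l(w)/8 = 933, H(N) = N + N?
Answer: 413/84933024 ≈ 4.8627e-6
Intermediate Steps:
H(N) = 2*N
l(w) = 7464 (l(w) = 8*933 = 7464)
g = 81850392/413 (g = 198186 - 426*1/413 = 198186 - 426/413 = 81850392/413 ≈ 1.9819e+5)
1/(l(H(5) - (9 - 131)) + g) = 1/(7464 + 81850392/413) = 1/(84933024/413) = 413/84933024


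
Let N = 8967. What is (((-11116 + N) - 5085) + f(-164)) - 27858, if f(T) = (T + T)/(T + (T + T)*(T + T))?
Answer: -22985262/655 ≈ -35092.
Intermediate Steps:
f(T) = 2*T/(T + 4*T**2) (f(T) = (2*T)/(T + (2*T)*(2*T)) = (2*T)/(T + 4*T**2) = 2*T/(T + 4*T**2))
(((-11116 + N) - 5085) + f(-164)) - 27858 = (((-11116 + 8967) - 5085) + 2/(1 + 4*(-164))) - 27858 = ((-2149 - 5085) + 2/(1 - 656)) - 27858 = (-7234 + 2/(-655)) - 27858 = (-7234 + 2*(-1/655)) - 27858 = (-7234 - 2/655) - 27858 = -4738272/655 - 27858 = -22985262/655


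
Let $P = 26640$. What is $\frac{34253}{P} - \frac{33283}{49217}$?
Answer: $\frac{799170781}{1311140880} \approx 0.60952$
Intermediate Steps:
$\frac{34253}{P} - \frac{33283}{49217} = \frac{34253}{26640} - \frac{33283}{49217} = \frac{799170781}{1311140880}$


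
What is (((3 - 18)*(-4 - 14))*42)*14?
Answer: 158760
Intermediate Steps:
(((3 - 18)*(-4 - 14))*42)*14 = (-15*(-18)*42)*14 = (270*42)*14 = 11340*14 = 158760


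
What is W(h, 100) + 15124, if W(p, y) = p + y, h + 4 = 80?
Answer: 15300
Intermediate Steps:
h = 76 (h = -4 + 80 = 76)
W(h, 100) + 15124 = (76 + 100) + 15124 = 176 + 15124 = 15300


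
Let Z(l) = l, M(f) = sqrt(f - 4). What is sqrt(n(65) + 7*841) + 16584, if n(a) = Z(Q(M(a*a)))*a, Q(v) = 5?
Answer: 16584 + 2*sqrt(1553) ≈ 16663.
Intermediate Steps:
M(f) = sqrt(-4 + f)
n(a) = 5*a
sqrt(n(65) + 7*841) + 16584 = sqrt(5*65 + 7*841) + 16584 = sqrt(325 + 5887) + 16584 = sqrt(6212) + 16584 = 2*sqrt(1553) + 16584 = 16584 + 2*sqrt(1553)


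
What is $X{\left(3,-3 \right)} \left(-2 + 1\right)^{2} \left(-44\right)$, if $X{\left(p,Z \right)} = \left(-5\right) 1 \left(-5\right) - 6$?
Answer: $-836$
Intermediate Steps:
$X{\left(p,Z \right)} = 19$ ($X{\left(p,Z \right)} = \left(-5\right) \left(-5\right) - 6 = 25 - 6 = 19$)
$X{\left(3,-3 \right)} \left(-2 + 1\right)^{2} \left(-44\right) = 19 \left(-2 + 1\right)^{2} \left(-44\right) = 19 \left(-1\right)^{2} \left(-44\right) = 19 \cdot 1 \left(-44\right) = 19 \left(-44\right) = -836$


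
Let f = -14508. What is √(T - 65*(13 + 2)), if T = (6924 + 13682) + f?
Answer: √5123 ≈ 71.575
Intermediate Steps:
T = 6098 (T = (6924 + 13682) - 14508 = 20606 - 14508 = 6098)
√(T - 65*(13 + 2)) = √(6098 - 65*(13 + 2)) = √(6098 - 65*15) = √(6098 - 975) = √5123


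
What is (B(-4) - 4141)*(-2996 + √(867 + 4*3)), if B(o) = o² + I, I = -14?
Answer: 12400444 - 4139*√879 ≈ 1.2278e+7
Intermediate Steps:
B(o) = -14 + o² (B(o) = o² - 14 = -14 + o²)
(B(-4) - 4141)*(-2996 + √(867 + 4*3)) = ((-14 + (-4)²) - 4141)*(-2996 + √(867 + 4*3)) = ((-14 + 16) - 4141)*(-2996 + √(867 + 12)) = (2 - 4141)*(-2996 + √879) = -4139*(-2996 + √879) = 12400444 - 4139*√879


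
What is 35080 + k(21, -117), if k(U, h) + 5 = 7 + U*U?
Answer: 35523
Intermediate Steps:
k(U, h) = 2 + U² (k(U, h) = -5 + (7 + U*U) = -5 + (7 + U²) = 2 + U²)
35080 + k(21, -117) = 35080 + (2 + 21²) = 35080 + (2 + 441) = 35080 + 443 = 35523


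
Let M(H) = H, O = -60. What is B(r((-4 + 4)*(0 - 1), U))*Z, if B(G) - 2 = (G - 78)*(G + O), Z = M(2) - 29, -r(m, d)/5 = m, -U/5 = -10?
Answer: -126414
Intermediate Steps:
U = 50 (U = -5*(-10) = 50)
r(m, d) = -5*m
Z = -27 (Z = 2 - 29 = -27)
B(G) = 2 + (-78 + G)*(-60 + G) (B(G) = 2 + (G - 78)*(G - 60) = 2 + (-78 + G)*(-60 + G))
B(r((-4 + 4)*(0 - 1), U))*Z = (4682 + (-5*(-4 + 4)*(0 - 1))² - (-690)*(-4 + 4)*(0 - 1))*(-27) = (4682 + (-0*(-1))² - (-690)*0*(-1))*(-27) = (4682 + (-5*0)² - (-690)*0)*(-27) = (4682 + 0² - 138*0)*(-27) = (4682 + 0 + 0)*(-27) = 4682*(-27) = -126414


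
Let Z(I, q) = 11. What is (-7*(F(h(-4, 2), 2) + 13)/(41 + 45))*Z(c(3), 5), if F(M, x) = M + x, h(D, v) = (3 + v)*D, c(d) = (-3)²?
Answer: 385/86 ≈ 4.4767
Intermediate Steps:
c(d) = 9
h(D, v) = D*(3 + v)
(-7*(F(h(-4, 2), 2) + 13)/(41 + 45))*Z(c(3), 5) = -7*((-4*(3 + 2) + 2) + 13)/(41 + 45)*11 = -7*((-4*5 + 2) + 13)/86*11 = -7*((-20 + 2) + 13)/86*11 = -7*(-18 + 13)/86*11 = -(-35)/86*11 = -7*(-5/86)*11 = (35/86)*11 = 385/86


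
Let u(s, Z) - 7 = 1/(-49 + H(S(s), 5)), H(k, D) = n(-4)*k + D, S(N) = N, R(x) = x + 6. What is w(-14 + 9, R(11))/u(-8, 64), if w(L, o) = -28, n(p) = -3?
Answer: -560/139 ≈ -4.0288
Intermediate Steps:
R(x) = 6 + x
H(k, D) = D - 3*k (H(k, D) = -3*k + D = D - 3*k)
u(s, Z) = 7 + 1/(-44 - 3*s) (u(s, Z) = 7 + 1/(-49 + (5 - 3*s)) = 7 + 1/(-44 - 3*s))
w(-14 + 9, R(11))/u(-8, 64) = -28*(44 + 3*(-8))/(307 + 21*(-8)) = -28*(44 - 24)/(307 - 168) = -28/(139/20) = -28/((1/20)*139) = -28/139/20 = -28*20/139 = -560/139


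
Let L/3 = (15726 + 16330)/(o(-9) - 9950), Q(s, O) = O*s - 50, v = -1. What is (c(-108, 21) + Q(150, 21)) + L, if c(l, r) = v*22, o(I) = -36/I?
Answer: 15258810/4973 ≈ 3068.3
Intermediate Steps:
Q(s, O) = -50 + O*s
c(l, r) = -22 (c(l, r) = -1*22 = -22)
L = -48084/4973 (L = 3*((15726 + 16330)/(-36/(-9) - 9950)) = 3*(32056/(-36*(-⅑) - 9950)) = 3*(32056/(4 - 9950)) = 3*(32056/(-9946)) = 3*(32056*(-1/9946)) = 3*(-16028/4973) = -48084/4973 ≈ -9.6690)
(c(-108, 21) + Q(150, 21)) + L = (-22 + (-50 + 21*150)) - 48084/4973 = (-22 + (-50 + 3150)) - 48084/4973 = (-22 + 3100) - 48084/4973 = 3078 - 48084/4973 = 15258810/4973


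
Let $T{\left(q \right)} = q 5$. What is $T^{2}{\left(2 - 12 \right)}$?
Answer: $2500$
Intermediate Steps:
$T{\left(q \right)} = 5 q$
$T^{2}{\left(2 - 12 \right)} = \left(5 \left(2 - 12\right)\right)^{2} = \left(5 \left(-10\right)\right)^{2} = \left(-50\right)^{2} = 2500$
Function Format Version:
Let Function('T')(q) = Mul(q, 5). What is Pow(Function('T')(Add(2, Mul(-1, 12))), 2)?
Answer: 2500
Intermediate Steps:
Function('T')(q) = Mul(5, q)
Pow(Function('T')(Add(2, Mul(-1, 12))), 2) = Pow(Mul(5, Add(2, Mul(-1, 12))), 2) = Pow(Mul(5, Add(2, -12)), 2) = Pow(Mul(5, -10), 2) = Pow(-50, 2) = 2500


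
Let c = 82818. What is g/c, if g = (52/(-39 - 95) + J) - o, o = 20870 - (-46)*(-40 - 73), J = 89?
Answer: -348029/1849602 ≈ -0.18816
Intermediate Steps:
o = 15672 (o = 20870 - (-46)*(-113) = 20870 - 1*5198 = 20870 - 5198 = 15672)
g = -1044087/67 (g = (52/(-39 - 95) + 89) - 1*15672 = (52/(-134) + 89) - 15672 = (-1/134*52 + 89) - 15672 = (-26/67 + 89) - 15672 = 5937/67 - 15672 = -1044087/67 ≈ -15583.)
g/c = -1044087/67/82818 = -1044087/67*1/82818 = -348029/1849602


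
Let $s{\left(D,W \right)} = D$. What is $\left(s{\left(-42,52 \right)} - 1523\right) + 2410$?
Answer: $845$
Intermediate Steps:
$\left(s{\left(-42,52 \right)} - 1523\right) + 2410 = \left(-42 - 1523\right) + 2410 = -1565 + 2410 = 845$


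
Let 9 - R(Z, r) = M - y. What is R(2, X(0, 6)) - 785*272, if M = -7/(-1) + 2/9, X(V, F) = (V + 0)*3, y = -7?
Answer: -1921727/9 ≈ -2.1353e+5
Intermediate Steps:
X(V, F) = 3*V (X(V, F) = V*3 = 3*V)
M = 65/9 (M = -7*(-1) + 2*(⅑) = 7 + 2/9 = 65/9 ≈ 7.2222)
R(Z, r) = -47/9 (R(Z, r) = 9 - (65/9 - 1*(-7)) = 9 - (65/9 + 7) = 9 - 1*128/9 = 9 - 128/9 = -47/9)
R(2, X(0, 6)) - 785*272 = -47/9 - 785*272 = -47/9 - 213520 = -1921727/9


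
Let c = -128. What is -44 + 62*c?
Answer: -7980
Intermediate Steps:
-44 + 62*c = -44 + 62*(-128) = -44 - 7936 = -7980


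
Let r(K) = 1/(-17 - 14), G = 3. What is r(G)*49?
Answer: -49/31 ≈ -1.5806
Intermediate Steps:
r(K) = -1/31 (r(K) = 1/(-31) = -1/31)
r(G)*49 = -1/31*49 = -49/31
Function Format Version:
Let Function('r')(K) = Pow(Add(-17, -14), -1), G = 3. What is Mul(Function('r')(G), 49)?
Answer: Rational(-49, 31) ≈ -1.5806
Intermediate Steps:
Function('r')(K) = Rational(-1, 31) (Function('r')(K) = Pow(-31, -1) = Rational(-1, 31))
Mul(Function('r')(G), 49) = Mul(Rational(-1, 31), 49) = Rational(-49, 31)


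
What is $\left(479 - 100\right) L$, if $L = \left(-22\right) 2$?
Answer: $-16676$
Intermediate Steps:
$L = -44$
$\left(479 - 100\right) L = \left(479 - 100\right) \left(-44\right) = 379 \left(-44\right) = -16676$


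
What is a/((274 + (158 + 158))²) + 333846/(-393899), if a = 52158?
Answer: -47833404279/68558120950 ≈ -0.69771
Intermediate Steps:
a/((274 + (158 + 158))²) + 333846/(-393899) = 52158/((274 + (158 + 158))²) + 333846/(-393899) = 52158/((274 + 316)²) + 333846*(-1/393899) = 52158/(590²) - 333846/393899 = 52158/348100 - 333846/393899 = 52158*(1/348100) - 333846/393899 = 26079/174050 - 333846/393899 = -47833404279/68558120950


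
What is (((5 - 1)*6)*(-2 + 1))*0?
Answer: 0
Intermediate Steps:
(((5 - 1)*6)*(-2 + 1))*0 = ((4*6)*(-1))*0 = (24*(-1))*0 = -24*0 = 0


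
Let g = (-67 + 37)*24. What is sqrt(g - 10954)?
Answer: I*sqrt(11674) ≈ 108.05*I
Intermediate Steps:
g = -720 (g = -30*24 = -720)
sqrt(g - 10954) = sqrt(-720 - 10954) = sqrt(-11674) = I*sqrt(11674)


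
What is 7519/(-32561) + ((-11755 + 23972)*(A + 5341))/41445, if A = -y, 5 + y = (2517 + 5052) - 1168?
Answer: -83997647498/269898129 ≈ -311.22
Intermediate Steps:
y = 6396 (y = -5 + ((2517 + 5052) - 1168) = -5 + (7569 - 1168) = -5 + 6401 = 6396)
A = -6396 (A = -1*6396 = -6396)
7519/(-32561) + ((-11755 + 23972)*(A + 5341))/41445 = 7519/(-32561) + ((-11755 + 23972)*(-6396 + 5341))/41445 = 7519*(-1/32561) + (12217*(-1055))*(1/41445) = -7519/32561 - 12888935*1/41445 = -7519/32561 - 2577787/8289 = -83997647498/269898129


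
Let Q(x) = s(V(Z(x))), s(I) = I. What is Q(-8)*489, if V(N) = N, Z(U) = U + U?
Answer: -7824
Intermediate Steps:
Z(U) = 2*U
Q(x) = 2*x
Q(-8)*489 = (2*(-8))*489 = -16*489 = -7824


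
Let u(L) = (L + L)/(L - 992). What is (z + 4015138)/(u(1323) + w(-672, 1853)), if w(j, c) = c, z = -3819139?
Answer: 64875669/615989 ≈ 105.32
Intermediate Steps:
u(L) = 2*L/(-992 + L) (u(L) = (2*L)/(-992 + L) = 2*L/(-992 + L))
(z + 4015138)/(u(1323) + w(-672, 1853)) = (-3819139 + 4015138)/(2*1323/(-992 + 1323) + 1853) = 195999/(2*1323/331 + 1853) = 195999/(2*1323*(1/331) + 1853) = 195999/(2646/331 + 1853) = 195999/(615989/331) = 195999*(331/615989) = 64875669/615989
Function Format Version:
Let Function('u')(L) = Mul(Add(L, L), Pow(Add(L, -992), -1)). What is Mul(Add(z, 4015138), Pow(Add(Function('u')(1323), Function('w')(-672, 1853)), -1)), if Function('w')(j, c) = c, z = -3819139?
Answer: Rational(64875669, 615989) ≈ 105.32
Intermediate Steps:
Function('u')(L) = Mul(2, L, Pow(Add(-992, L), -1)) (Function('u')(L) = Mul(Mul(2, L), Pow(Add(-992, L), -1)) = Mul(2, L, Pow(Add(-992, L), -1)))
Mul(Add(z, 4015138), Pow(Add(Function('u')(1323), Function('w')(-672, 1853)), -1)) = Mul(Add(-3819139, 4015138), Pow(Add(Mul(2, 1323, Pow(Add(-992, 1323), -1)), 1853), -1)) = Mul(195999, Pow(Add(Mul(2, 1323, Pow(331, -1)), 1853), -1)) = Mul(195999, Pow(Add(Mul(2, 1323, Rational(1, 331)), 1853), -1)) = Mul(195999, Pow(Add(Rational(2646, 331), 1853), -1)) = Mul(195999, Pow(Rational(615989, 331), -1)) = Mul(195999, Rational(331, 615989)) = Rational(64875669, 615989)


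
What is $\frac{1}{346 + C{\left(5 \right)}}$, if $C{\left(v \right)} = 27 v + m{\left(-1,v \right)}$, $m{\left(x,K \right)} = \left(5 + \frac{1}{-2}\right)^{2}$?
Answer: $\frac{4}{2005} \approx 0.001995$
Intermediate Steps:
$m{\left(x,K \right)} = \frac{81}{4}$ ($m{\left(x,K \right)} = \left(5 - \frac{1}{2}\right)^{2} = \left(\frac{9}{2}\right)^{2} = \frac{81}{4}$)
$C{\left(v \right)} = \frac{81}{4} + 27 v$ ($C{\left(v \right)} = 27 v + \frac{81}{4} = \frac{81}{4} + 27 v$)
$\frac{1}{346 + C{\left(5 \right)}} = \frac{1}{346 + \left(\frac{81}{4} + 27 \cdot 5\right)} = \frac{1}{346 + \left(\frac{81}{4} + 135\right)} = \frac{1}{346 + \frac{621}{4}} = \frac{1}{\frac{2005}{4}} = \frac{4}{2005}$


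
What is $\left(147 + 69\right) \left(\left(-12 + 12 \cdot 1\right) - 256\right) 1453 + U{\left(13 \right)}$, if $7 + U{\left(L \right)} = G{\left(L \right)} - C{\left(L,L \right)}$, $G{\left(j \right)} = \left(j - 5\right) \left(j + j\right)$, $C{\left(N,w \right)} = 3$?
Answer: $-80344890$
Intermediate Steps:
$G{\left(j \right)} = 2 j \left(-5 + j\right)$ ($G{\left(j \right)} = \left(-5 + j\right) 2 j = 2 j \left(-5 + j\right)$)
$U{\left(L \right)} = -10 + 2 L \left(-5 + L\right)$ ($U{\left(L \right)} = -7 + \left(2 L \left(-5 + L\right) - 3\right) = -7 + \left(-3 + 2 L \left(-5 + L\right)\right) = -10 + 2 L \left(-5 + L\right)$)
$\left(147 + 69\right) \left(\left(-12 + 12 \cdot 1\right) - 256\right) 1453 + U{\left(13 \right)} = \left(147 + 69\right) \left(\left(-12 + 12 \cdot 1\right) - 256\right) 1453 - \left(10 - 26 \left(-5 + 13\right)\right) = 216 \left(\left(-12 + 12\right) - 256\right) 1453 - \left(10 - 208\right) = 216 \left(0 - 256\right) 1453 + \left(-10 + 208\right) = 216 \left(-256\right) 1453 + 198 = \left(-55296\right) 1453 + 198 = -80345088 + 198 = -80344890$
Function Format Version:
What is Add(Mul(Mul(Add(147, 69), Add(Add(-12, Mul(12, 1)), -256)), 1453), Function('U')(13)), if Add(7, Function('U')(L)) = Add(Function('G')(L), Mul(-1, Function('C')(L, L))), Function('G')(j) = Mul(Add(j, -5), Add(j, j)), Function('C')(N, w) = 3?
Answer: -80344890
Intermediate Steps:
Function('G')(j) = Mul(2, j, Add(-5, j)) (Function('G')(j) = Mul(Add(-5, j), Mul(2, j)) = Mul(2, j, Add(-5, j)))
Function('U')(L) = Add(-10, Mul(2, L, Add(-5, L))) (Function('U')(L) = Add(-7, Add(Mul(2, L, Add(-5, L)), Mul(-1, 3))) = Add(-7, Add(Mul(2, L, Add(-5, L)), -3)) = Add(-7, Add(-3, Mul(2, L, Add(-5, L)))) = Add(-10, Mul(2, L, Add(-5, L))))
Add(Mul(Mul(Add(147, 69), Add(Add(-12, Mul(12, 1)), -256)), 1453), Function('U')(13)) = Add(Mul(Mul(Add(147, 69), Add(Add(-12, Mul(12, 1)), -256)), 1453), Add(-10, Mul(2, 13, Add(-5, 13)))) = Add(Mul(Mul(216, Add(Add(-12, 12), -256)), 1453), Add(-10, Mul(2, 13, 8))) = Add(Mul(Mul(216, Add(0, -256)), 1453), Add(-10, 208)) = Add(Mul(Mul(216, -256), 1453), 198) = Add(Mul(-55296, 1453), 198) = Add(-80345088, 198) = -80344890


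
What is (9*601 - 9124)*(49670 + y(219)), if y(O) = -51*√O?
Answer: -184524050 + 189465*√219 ≈ -1.8172e+8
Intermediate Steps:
(9*601 - 9124)*(49670 + y(219)) = (9*601 - 9124)*(49670 - 51*√219) = (5409 - 9124)*(49670 - 51*√219) = -3715*(49670 - 51*√219) = -184524050 + 189465*√219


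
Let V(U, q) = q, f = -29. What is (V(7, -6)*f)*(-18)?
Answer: -3132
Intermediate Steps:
(V(7, -6)*f)*(-18) = -6*(-29)*(-18) = 174*(-18) = -3132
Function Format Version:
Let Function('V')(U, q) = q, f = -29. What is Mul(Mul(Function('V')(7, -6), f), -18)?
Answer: -3132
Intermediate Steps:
Mul(Mul(Function('V')(7, -6), f), -18) = Mul(Mul(-6, -29), -18) = Mul(174, -18) = -3132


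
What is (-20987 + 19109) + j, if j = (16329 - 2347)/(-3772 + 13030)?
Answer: -8686271/4629 ≈ -1876.5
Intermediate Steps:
j = 6991/4629 (j = 13982/9258 = 13982*(1/9258) = 6991/4629 ≈ 1.5103)
(-20987 + 19109) + j = (-20987 + 19109) + 6991/4629 = -1878 + 6991/4629 = -8686271/4629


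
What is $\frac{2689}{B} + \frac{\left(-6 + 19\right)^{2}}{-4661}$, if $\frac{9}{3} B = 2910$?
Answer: $\frac{12369499}{4521170} \approx 2.7359$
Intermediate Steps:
$B = 970$ ($B = \frac{1}{3} \cdot 2910 = 970$)
$\frac{2689}{B} + \frac{\left(-6 + 19\right)^{2}}{-4661} = \frac{2689}{970} + \frac{\left(-6 + 19\right)^{2}}{-4661} = 2689 \cdot \frac{1}{970} + 13^{2} \left(- \frac{1}{4661}\right) = \frac{2689}{970} + 169 \left(- \frac{1}{4661}\right) = \frac{2689}{970} - \frac{169}{4661} = \frac{12369499}{4521170}$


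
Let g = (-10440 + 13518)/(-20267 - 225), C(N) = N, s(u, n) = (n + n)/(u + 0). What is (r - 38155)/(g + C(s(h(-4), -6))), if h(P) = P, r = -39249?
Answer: -793081384/29199 ≈ -27161.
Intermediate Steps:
s(u, n) = 2*n/u (s(u, n) = (2*n)/u = 2*n/u)
g = -1539/10246 (g = 3078/(-20492) = 3078*(-1/20492) = -1539/10246 ≈ -0.15020)
(r - 38155)/(g + C(s(h(-4), -6))) = (-39249 - 38155)/(-1539/10246 + 2*(-6)/(-4)) = -77404/(-1539/10246 + 2*(-6)*(-¼)) = -77404/(-1539/10246 + 3) = -77404/29199/10246 = -77404*10246/29199 = -793081384/29199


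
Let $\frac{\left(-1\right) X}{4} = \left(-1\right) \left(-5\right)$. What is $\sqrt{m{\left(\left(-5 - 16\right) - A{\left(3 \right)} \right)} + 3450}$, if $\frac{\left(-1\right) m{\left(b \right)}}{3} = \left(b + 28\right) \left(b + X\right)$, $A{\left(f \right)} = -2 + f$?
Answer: $\sqrt{4206} \approx 64.854$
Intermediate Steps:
$X = -20$ ($X = - 4 \left(\left(-1\right) \left(-5\right)\right) = \left(-4\right) 5 = -20$)
$m{\left(b \right)} = - 3 \left(-20 + b\right) \left(28 + b\right)$ ($m{\left(b \right)} = - 3 \left(b + 28\right) \left(b - 20\right) = - 3 \left(28 + b\right) \left(-20 + b\right) = - 3 \left(-20 + b\right) \left(28 + b\right)$)
$\sqrt{m{\left(\left(-5 - 16\right) - A{\left(3 \right)} \right)} + 3450} = \sqrt{\left(1680 - 24 \left(\left(-5 - 16\right) - \left(-2 + 3\right)\right) - 3 \left(\left(-5 - 16\right) - \left(-2 + 3\right)\right)^{2}\right) + 3450} = \sqrt{\left(1680 - 24 \left(-21 - 1\right) - 3 \left(-21 - 1\right)^{2}\right) + 3450} = \sqrt{\left(1680 - -528 - 3 \left(-22\right)^{2}\right) + 3450} = \sqrt{\left(1680 + 528 - 1452\right) + 3450} = \sqrt{756 + 3450} = \sqrt{4206}$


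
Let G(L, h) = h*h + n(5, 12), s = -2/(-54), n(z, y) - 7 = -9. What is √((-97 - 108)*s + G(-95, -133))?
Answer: 4*√89502/9 ≈ 132.96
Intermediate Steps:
n(z, y) = -2 (n(z, y) = 7 - 9 = -2)
s = 1/27 (s = -2*(-1/54) = 1/27 ≈ 0.037037)
G(L, h) = -2 + h² (G(L, h) = h*h - 2 = h² - 2 = -2 + h²)
√((-97 - 108)*s + G(-95, -133)) = √((-97 - 108)*(1/27) + (-2 + (-133)²)) = √(-205*1/27 + (-2 + 17689)) = √(-205/27 + 17687) = √(477344/27) = 4*√89502/9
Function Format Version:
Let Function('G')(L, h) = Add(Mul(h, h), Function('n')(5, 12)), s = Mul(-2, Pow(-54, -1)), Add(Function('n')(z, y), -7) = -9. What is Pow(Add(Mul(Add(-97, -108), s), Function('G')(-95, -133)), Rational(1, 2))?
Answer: Mul(Rational(4, 9), Pow(89502, Rational(1, 2))) ≈ 132.96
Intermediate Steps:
Function('n')(z, y) = -2 (Function('n')(z, y) = Add(7, -9) = -2)
s = Rational(1, 27) (s = Mul(-2, Rational(-1, 54)) = Rational(1, 27) ≈ 0.037037)
Function('G')(L, h) = Add(-2, Pow(h, 2)) (Function('G')(L, h) = Add(Mul(h, h), -2) = Add(Pow(h, 2), -2) = Add(-2, Pow(h, 2)))
Pow(Add(Mul(Add(-97, -108), s), Function('G')(-95, -133)), Rational(1, 2)) = Pow(Add(Mul(Add(-97, -108), Rational(1, 27)), Add(-2, Pow(-133, 2))), Rational(1, 2)) = Pow(Add(Mul(-205, Rational(1, 27)), Add(-2, 17689)), Rational(1, 2)) = Pow(Add(Rational(-205, 27), 17687), Rational(1, 2)) = Pow(Rational(477344, 27), Rational(1, 2)) = Mul(Rational(4, 9), Pow(89502, Rational(1, 2)))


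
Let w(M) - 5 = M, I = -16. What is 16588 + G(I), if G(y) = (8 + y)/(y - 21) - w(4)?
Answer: 613431/37 ≈ 16579.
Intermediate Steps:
w(M) = 5 + M
G(y) = -9 + (8 + y)/(-21 + y) (G(y) = (8 + y)/(y - 21) - (5 + 4) = (8 + y)/(-21 + y) - 1*9 = (8 + y)/(-21 + y) - 9 = -9 + (8 + y)/(-21 + y))
16588 + G(I) = 16588 + (197 - 8*(-16))/(-21 - 16) = 16588 + (197 + 128)/(-37) = 16588 - 1/37*325 = 16588 - 325/37 = 613431/37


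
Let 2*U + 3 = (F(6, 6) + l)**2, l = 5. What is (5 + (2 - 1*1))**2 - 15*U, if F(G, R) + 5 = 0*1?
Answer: 117/2 ≈ 58.500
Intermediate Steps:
F(G, R) = -5 (F(G, R) = -5 + 0*1 = -5 + 0 = -5)
U = -3/2 (U = -3/2 + (-5 + 5)**2/2 = -3/2 + (1/2)*0**2 = -3/2 + (1/2)*0 = -3/2 + 0 = -3/2 ≈ -1.5000)
(5 + (2 - 1*1))**2 - 15*U = (5 + (2 - 1*1))**2 - 15*(-3/2) = (5 + (2 - 1))**2 + 45/2 = (5 + 1)**2 + 45/2 = 6**2 + 45/2 = 36 + 45/2 = 117/2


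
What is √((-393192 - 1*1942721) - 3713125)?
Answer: I*√6049038 ≈ 2459.5*I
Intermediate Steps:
√((-393192 - 1*1942721) - 3713125) = √((-393192 - 1942721) - 3713125) = √(-2335913 - 3713125) = √(-6049038) = I*√6049038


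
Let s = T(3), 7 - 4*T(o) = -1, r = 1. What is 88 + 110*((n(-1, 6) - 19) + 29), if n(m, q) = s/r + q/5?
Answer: 1540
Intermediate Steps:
T(o) = 2 (T(o) = 7/4 - ¼*(-1) = 7/4 + ¼ = 2)
s = 2
n(m, q) = 2 + q/5 (n(m, q) = 2/1 + q/5 = 2*1 + q*(⅕) = 2 + q/5)
88 + 110*((n(-1, 6) - 19) + 29) = 88 + 110*(((2 + (⅕)*6) - 19) + 29) = 88 + 110*(((2 + 6/5) - 19) + 29) = 88 + 110*((16/5 - 19) + 29) = 88 + 110*(-79/5 + 29) = 88 + 110*(66/5) = 88 + 1452 = 1540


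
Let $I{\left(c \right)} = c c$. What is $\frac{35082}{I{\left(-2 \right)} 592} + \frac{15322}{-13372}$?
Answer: $\frac{54104251}{3958112} \approx 13.669$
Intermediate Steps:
$I{\left(c \right)} = c^{2}$
$\frac{35082}{I{\left(-2 \right)} 592} + \frac{15322}{-13372} = \frac{35082}{\left(-2\right)^{2} \cdot 592} + \frac{15322}{-13372} = \frac{35082}{4 \cdot 592} + 15322 \left(- \frac{1}{13372}\right) = \frac{35082}{2368} - \frac{7661}{6686} = 35082 \cdot \frac{1}{2368} - \frac{7661}{6686} = \frac{17541}{1184} - \frac{7661}{6686} = \frac{54104251}{3958112}$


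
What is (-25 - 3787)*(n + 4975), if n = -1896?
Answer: -11737148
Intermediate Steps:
(-25 - 3787)*(n + 4975) = (-25 - 3787)*(-1896 + 4975) = -3812*3079 = -11737148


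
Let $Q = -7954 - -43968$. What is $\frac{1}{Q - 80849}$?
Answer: $- \frac{1}{44835} \approx -2.2304 \cdot 10^{-5}$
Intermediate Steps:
$Q = 36014$ ($Q = -7954 + 43968 = 36014$)
$\frac{1}{Q - 80849} = \frac{1}{36014 - 80849} = \frac{1}{-44835} = - \frac{1}{44835}$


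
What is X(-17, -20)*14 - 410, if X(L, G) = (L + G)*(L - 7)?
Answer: 12022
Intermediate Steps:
X(L, G) = (-7 + L)*(G + L) (X(L, G) = (G + L)*(-7 + L) = (-7 + L)*(G + L))
X(-17, -20)*14 - 410 = ((-17)² - 7*(-20) - 7*(-17) - 20*(-17))*14 - 410 = (289 + 140 + 119 + 340)*14 - 410 = 888*14 - 410 = 12432 - 410 = 12022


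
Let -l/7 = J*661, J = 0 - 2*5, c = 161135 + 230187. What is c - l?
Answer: 345052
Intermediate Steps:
c = 391322
J = -10 (J = 0 - 10 = -10)
l = 46270 (l = -(-70)*661 = -7*(-6610) = 46270)
c - l = 391322 - 1*46270 = 391322 - 46270 = 345052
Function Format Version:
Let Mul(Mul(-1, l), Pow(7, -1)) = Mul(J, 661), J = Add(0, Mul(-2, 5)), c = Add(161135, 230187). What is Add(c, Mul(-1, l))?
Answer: 345052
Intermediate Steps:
c = 391322
J = -10 (J = Add(0, -10) = -10)
l = 46270 (l = Mul(-7, Mul(-10, 661)) = Mul(-7, -6610) = 46270)
Add(c, Mul(-1, l)) = Add(391322, Mul(-1, 46270)) = Add(391322, -46270) = 345052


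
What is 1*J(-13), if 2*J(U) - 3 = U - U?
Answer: 3/2 ≈ 1.5000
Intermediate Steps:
J(U) = 3/2 (J(U) = 3/2 + (U - U)/2 = 3/2 + (½)*0 = 3/2 + 0 = 3/2)
1*J(-13) = 1*(3/2) = 3/2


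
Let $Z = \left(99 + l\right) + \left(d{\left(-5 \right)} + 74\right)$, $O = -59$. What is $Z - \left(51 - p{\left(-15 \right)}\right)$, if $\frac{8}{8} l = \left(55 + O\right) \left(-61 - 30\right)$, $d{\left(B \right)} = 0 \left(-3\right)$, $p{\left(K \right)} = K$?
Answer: $471$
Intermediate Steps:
$d{\left(B \right)} = 0$
$l = 364$ ($l = \left(55 - 59\right) \left(-61 - 30\right) = \left(-4\right) \left(-91\right) = 364$)
$Z = 537$ ($Z = \left(99 + 364\right) + \left(0 + 74\right) = 463 + 74 = 537$)
$Z - \left(51 - p{\left(-15 \right)}\right) = 537 - \left(51 - -15\right) = 537 - \left(51 + 15\right) = 537 - 66 = 471$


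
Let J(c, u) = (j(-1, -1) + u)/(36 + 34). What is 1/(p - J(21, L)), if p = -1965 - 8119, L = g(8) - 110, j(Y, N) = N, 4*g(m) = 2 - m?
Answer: -28/282307 ≈ -9.9183e-5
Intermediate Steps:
g(m) = ½ - m/4 (g(m) = (2 - m)/4 = ½ - m/4)
L = -223/2 (L = (½ - ¼*8) - 110 = (½ - 2) - 110 = -3/2 - 110 = -223/2 ≈ -111.50)
p = -10084
J(c, u) = -1/70 + u/70 (J(c, u) = (-1 + u)/(36 + 34) = (-1 + u)/70 = (-1 + u)*(1/70) = -1/70 + u/70)
1/(p - J(21, L)) = 1/(-10084 - (-1/70 + (1/70)*(-223/2))) = 1/(-10084 - (-1/70 - 223/140)) = 1/(-10084 - 1*(-45/28)) = 1/(-10084 + 45/28) = 1/(-282307/28) = -28/282307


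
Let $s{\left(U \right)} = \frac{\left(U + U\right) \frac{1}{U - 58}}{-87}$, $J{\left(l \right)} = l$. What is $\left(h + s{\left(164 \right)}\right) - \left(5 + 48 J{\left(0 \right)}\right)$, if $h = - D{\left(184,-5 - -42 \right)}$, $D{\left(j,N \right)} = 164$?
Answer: $- \frac{779423}{4611} \approx -169.04$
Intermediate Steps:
$s{\left(U \right)} = - \frac{2 U}{87 \left(-58 + U\right)}$ ($s{\left(U \right)} = \frac{2 U}{-58 + U} \left(- \frac{1}{87}\right) = - \frac{2 U}{87 \left(-58 + U\right)}$)
$h = -164$ ($h = \left(-1\right) 164 = -164$)
$\left(h + s{\left(164 \right)}\right) - \left(5 + 48 J{\left(0 \right)}\right) = \left(-164 - \frac{328}{-5046 + 87 \cdot 164}\right) - 5 = \left(-164 - \frac{328}{-5046 + 14268}\right) + \left(-5 + 0\right) = \left(-164 - \frac{328}{9222}\right) - 5 = \left(-164 - 328 \cdot \frac{1}{9222}\right) - 5 = \left(-164 - \frac{164}{4611}\right) - 5 = - \frac{756368}{4611} - 5 = - \frac{779423}{4611}$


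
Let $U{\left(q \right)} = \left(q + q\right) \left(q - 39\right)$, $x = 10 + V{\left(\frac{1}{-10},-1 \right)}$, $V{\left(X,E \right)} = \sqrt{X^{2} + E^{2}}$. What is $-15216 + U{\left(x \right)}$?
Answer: $- \frac{789699}{50} - \frac{19 \sqrt{101}}{5} \approx -15832.0$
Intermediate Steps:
$V{\left(X,E \right)} = \sqrt{E^{2} + X^{2}}$
$x = 10 + \frac{\sqrt{101}}{10}$ ($x = 10 + \sqrt{\left(-1\right)^{2} + \left(\frac{1}{-10}\right)^{2}} = 10 + \sqrt{1 + \left(- \frac{1}{10}\right)^{2}} = 10 + \sqrt{1 + \frac{1}{100}} = 10 + \sqrt{\frac{101}{100}} = 10 + \frac{\sqrt{101}}{10} \approx 11.005$)
$U{\left(q \right)} = 2 q \left(-39 + q\right)$
$-15216 + U{\left(x \right)} = -15216 + 2 \left(10 + \frac{\sqrt{101}}{10}\right) \left(-39 + \left(10 + \frac{\sqrt{101}}{10}\right)\right) = -15216 + 2 \left(10 + \frac{\sqrt{101}}{10}\right) \left(-29 + \frac{\sqrt{101}}{10}\right) = -15216 + 2 \left(-29 + \frac{\sqrt{101}}{10}\right) \left(10 + \frac{\sqrt{101}}{10}\right)$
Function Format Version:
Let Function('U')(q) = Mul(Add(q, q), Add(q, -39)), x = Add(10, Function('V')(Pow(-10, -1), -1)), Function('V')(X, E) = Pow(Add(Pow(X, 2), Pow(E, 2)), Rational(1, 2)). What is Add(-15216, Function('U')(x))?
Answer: Add(Rational(-789699, 50), Mul(Rational(-19, 5), Pow(101, Rational(1, 2)))) ≈ -15832.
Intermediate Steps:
Function('V')(X, E) = Pow(Add(Pow(E, 2), Pow(X, 2)), Rational(1, 2))
x = Add(10, Mul(Rational(1, 10), Pow(101, Rational(1, 2)))) (x = Add(10, Pow(Add(Pow(-1, 2), Pow(Pow(-10, -1), 2)), Rational(1, 2))) = Add(10, Pow(Add(1, Pow(Rational(-1, 10), 2)), Rational(1, 2))) = Add(10, Pow(Add(1, Rational(1, 100)), Rational(1, 2))) = Add(10, Pow(Rational(101, 100), Rational(1, 2))) = Add(10, Mul(Rational(1, 10), Pow(101, Rational(1, 2)))) ≈ 11.005)
Function('U')(q) = Mul(2, q, Add(-39, q)) (Function('U')(q) = Mul(Mul(2, q), Add(-39, q)) = Mul(2, q, Add(-39, q)))
Add(-15216, Function('U')(x)) = Add(-15216, Mul(2, Add(10, Mul(Rational(1, 10), Pow(101, Rational(1, 2)))), Add(-39, Add(10, Mul(Rational(1, 10), Pow(101, Rational(1, 2))))))) = Add(-15216, Mul(2, Add(10, Mul(Rational(1, 10), Pow(101, Rational(1, 2)))), Add(-29, Mul(Rational(1, 10), Pow(101, Rational(1, 2)))))) = Add(-15216, Mul(2, Add(-29, Mul(Rational(1, 10), Pow(101, Rational(1, 2)))), Add(10, Mul(Rational(1, 10), Pow(101, Rational(1, 2))))))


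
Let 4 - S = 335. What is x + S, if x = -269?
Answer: -600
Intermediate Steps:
S = -331 (S = 4 - 1*335 = 4 - 335 = -331)
x + S = -269 - 331 = -600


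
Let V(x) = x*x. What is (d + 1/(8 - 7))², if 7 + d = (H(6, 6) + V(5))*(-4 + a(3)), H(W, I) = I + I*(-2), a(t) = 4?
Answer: 36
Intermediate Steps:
H(W, I) = -I (H(W, I) = I - 2*I = -I)
V(x) = x²
d = -7 (d = -7 + (-1*6 + 5²)*(-4 + 4) = -7 + (-6 + 25)*0 = -7 + 19*0 = -7 + 0 = -7)
(d + 1/(8 - 7))² = (-7 + 1/(8 - 7))² = (-7 + 1/1)² = (-7 + 1)² = (-6)² = 36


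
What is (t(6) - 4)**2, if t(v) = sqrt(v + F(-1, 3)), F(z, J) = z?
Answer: (4 - sqrt(5))**2 ≈ 3.1115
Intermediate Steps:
t(v) = sqrt(-1 + v) (t(v) = sqrt(v - 1) = sqrt(-1 + v))
(t(6) - 4)**2 = (sqrt(-1 + 6) - 4)**2 = (sqrt(5) - 4)**2 = (-4 + sqrt(5))**2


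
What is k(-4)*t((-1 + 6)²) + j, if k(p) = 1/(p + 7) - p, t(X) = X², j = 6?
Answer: 8143/3 ≈ 2714.3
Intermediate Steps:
k(p) = 1/(7 + p) - p
k(-4)*t((-1 + 6)²) + j = ((1 - 1*(-4)² - 7*(-4))/(7 - 4))*((-1 + 6)²)² + 6 = ((1 - 1*16 + 28)/3)*(5²)² + 6 = ((1 - 16 + 28)/3)*25² + 6 = ((⅓)*13)*625 + 6 = (13/3)*625 + 6 = 8125/3 + 6 = 8143/3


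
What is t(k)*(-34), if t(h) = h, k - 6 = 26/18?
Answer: -2278/9 ≈ -253.11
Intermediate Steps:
k = 67/9 (k = 6 + 26/18 = 6 + 26*(1/18) = 6 + 13/9 = 67/9 ≈ 7.4444)
t(k)*(-34) = (67/9)*(-34) = -2278/9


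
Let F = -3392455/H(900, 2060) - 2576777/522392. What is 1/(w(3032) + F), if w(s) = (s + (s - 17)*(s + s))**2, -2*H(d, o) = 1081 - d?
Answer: 94552952/31616380034679275345011 ≈ 2.9906e-15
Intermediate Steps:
H(d, o) = -1081/2 + d/2 (H(d, o) = -(1081 - d)/2 = -1081/2 + d/2)
w(s) = (s + 2*s*(-17 + s))**2 (w(s) = (s + (-17 + s)*(2*s))**2 = (s + 2*s*(-17 + s))**2)
F = 3543916308083/94552952 (F = -3392455/(-1081/2 + (1/2)*900) - 2576777/522392 = -3392455/(-1081/2 + 450) - 2576777*1/522392 = -3392455/(-181/2) - 2576777/522392 = -3392455*(-2/181) - 2576777/522392 = 6784910/181 - 2576777/522392 = 3543916308083/94552952 ≈ 37481.)
1/(w(3032) + F) = 1/(3032**2*(-33 + 2*3032)**2 + 3543916308083/94552952) = 1/(9193024*(-33 + 6064)**2 + 3543916308083/94552952) = 1/(9193024*6031**2 + 3543916308083/94552952) = 1/(9193024*36372961 + 3543916308083/94552952) = 1/(334377503424064 + 3543916308083/94552952) = 1/(31616380034679275345011/94552952) = 94552952/31616380034679275345011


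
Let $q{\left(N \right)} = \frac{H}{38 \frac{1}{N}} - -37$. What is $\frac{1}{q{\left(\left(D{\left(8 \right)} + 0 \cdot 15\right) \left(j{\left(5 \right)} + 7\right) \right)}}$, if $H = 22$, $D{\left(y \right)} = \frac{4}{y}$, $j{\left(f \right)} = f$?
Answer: $\frac{19}{769} \approx 0.024707$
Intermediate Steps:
$q{\left(N \right)} = 37 + \frac{11 N}{19}$ ($q{\left(N \right)} = \frac{22}{38 \frac{1}{N}} - -37 = 22 \frac{N}{38} + 37 = \frac{11 N}{19} + 37 = 37 + \frac{11 N}{19}$)
$\frac{1}{q{\left(\left(D{\left(8 \right)} + 0 \cdot 15\right) \left(j{\left(5 \right)} + 7\right) \right)}} = \frac{1}{37 + \frac{11 \left(\frac{4}{8} + 0 \cdot 15\right) \left(5 + 7\right)}{19}} = \frac{1}{37 + \frac{11 \left(4 \cdot \frac{1}{8} + 0\right) 12}{19}} = \frac{1}{37 + \frac{11 \left(\frac{1}{2} + 0\right) 12}{19}} = \frac{1}{37 + \frac{11 \cdot \frac{1}{2} \cdot 12}{19}} = \frac{1}{37 + \frac{11}{19} \cdot 6} = \frac{1}{37 + \frac{66}{19}} = \frac{1}{\frac{769}{19}} = \frac{19}{769}$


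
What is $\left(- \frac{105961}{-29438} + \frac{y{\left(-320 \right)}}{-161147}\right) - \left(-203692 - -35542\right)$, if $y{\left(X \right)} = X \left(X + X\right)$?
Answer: $\frac{797688648050767}{4743845386} \approx 1.6815 \cdot 10^{5}$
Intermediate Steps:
$y{\left(X \right)} = 2 X^{2}$ ($y{\left(X \right)} = X 2 X = 2 X^{2}$)
$\left(- \frac{105961}{-29438} + \frac{y{\left(-320 \right)}}{-161147}\right) - \left(-203692 - -35542\right) = \left(- \frac{105961}{-29438} + \frac{2 \left(-320\right)^{2}}{-161147}\right) - \left(-203692 - -35542\right) = \left(\left(-105961\right) \left(- \frac{1}{29438}\right) + 2 \cdot 102400 \left(- \frac{1}{161147}\right)\right) - \left(-203692 + 35542\right) = \left(\frac{105961}{29438} + 204800 \left(- \frac{1}{161147}\right)\right) - -168150 = \left(\frac{105961}{29438} - \frac{204800}{161147}\right) + 168150 = \frac{11046394867}{4743845386} + 168150 = \frac{797688648050767}{4743845386}$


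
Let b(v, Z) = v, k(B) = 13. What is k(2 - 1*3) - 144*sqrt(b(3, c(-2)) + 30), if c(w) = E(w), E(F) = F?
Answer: 13 - 144*sqrt(33) ≈ -814.22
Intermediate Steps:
c(w) = w
k(2 - 1*3) - 144*sqrt(b(3, c(-2)) + 30) = 13 - 144*sqrt(3 + 30) = 13 - 144*sqrt(33)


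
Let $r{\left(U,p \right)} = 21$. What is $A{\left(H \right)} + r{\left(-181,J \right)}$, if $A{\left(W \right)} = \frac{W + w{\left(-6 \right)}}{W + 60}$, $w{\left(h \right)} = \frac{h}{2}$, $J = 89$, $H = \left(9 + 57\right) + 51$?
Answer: $\frac{1277}{59} \approx 21.644$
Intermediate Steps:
$H = 117$ ($H = 66 + 51 = 117$)
$w{\left(h \right)} = \frac{h}{2}$ ($w{\left(h \right)} = h \frac{1}{2} = \frac{h}{2}$)
$A{\left(W \right)} = \frac{-3 + W}{60 + W}$ ($A{\left(W \right)} = \frac{W + \frac{1}{2} \left(-6\right)}{W + 60} = \frac{W - 3}{60 + W} = \frac{-3 + W}{60 + W}$)
$A{\left(H \right)} + r{\left(-181,J \right)} = \frac{-3 + 117}{60 + 117} + 21 = \frac{1}{177} \cdot 114 + 21 = \frac{38}{59} + 21 = \frac{1277}{59}$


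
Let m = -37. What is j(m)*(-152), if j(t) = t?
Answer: 5624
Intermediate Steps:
j(m)*(-152) = -37*(-152) = 5624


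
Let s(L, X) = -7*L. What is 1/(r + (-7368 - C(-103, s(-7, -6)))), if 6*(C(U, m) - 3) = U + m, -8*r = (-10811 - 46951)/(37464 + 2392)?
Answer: -159424/1173650607 ≈ -0.00013584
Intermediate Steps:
r = 28881/159424 (r = -(-10811 - 46951)/(8*(37464 + 2392)) = -(-28881)/(4*39856) = -⅛*(-28881/19928) = 28881/159424 ≈ 0.18116)
C(U, m) = 3 + U/6 + m/6 (C(U, m) = 3 + (U + m)/6 = 3 + (U/6 + m/6) = 3 + U/6 + m/6)
1/(r + (-7368 - C(-103, s(-7, -6)))) = 1/(28881/159424 + (-7368 - (3 + (⅙)*(-103) + (-7*(-7))/6))) = 1/(28881/159424 + (-7368 - (3 - 103/6 + (⅙)*49))) = 1/(28881/159424 + (-7368 - (3 - 103/6 + 49/6))) = 1/(28881/159424 + (-7368 - 1*(-6))) = 1/(28881/159424 + (-7368 + 6)) = 1/(28881/159424 - 7362) = 1/(-1173650607/159424) = -159424/1173650607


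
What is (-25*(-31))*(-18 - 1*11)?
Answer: -22475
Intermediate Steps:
(-25*(-31))*(-18 - 1*11) = 775*(-18 - 11) = 775*(-29) = -22475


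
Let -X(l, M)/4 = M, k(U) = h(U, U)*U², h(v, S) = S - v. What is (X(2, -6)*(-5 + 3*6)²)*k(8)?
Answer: 0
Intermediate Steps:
k(U) = 0 (k(U) = (U - U)*U² = 0*U² = 0)
X(l, M) = -4*M
(X(2, -6)*(-5 + 3*6)²)*k(8) = ((-4*(-6))*(-5 + 3*6)²)*0 = (24*(-5 + 18)²)*0 = (24*13²)*0 = (24*169)*0 = 4056*0 = 0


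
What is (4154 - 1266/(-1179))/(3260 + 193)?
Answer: 1632944/1357029 ≈ 1.2033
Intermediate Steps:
(4154 - 1266/(-1179))/(3260 + 193) = (4154 - 1266*(-1/1179))/3453 = (4154 + 422/393)*(1/3453) = (1632944/393)*(1/3453) = 1632944/1357029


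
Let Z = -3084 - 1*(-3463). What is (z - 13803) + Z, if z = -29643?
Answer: -43067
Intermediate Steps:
Z = 379 (Z = -3084 + 3463 = 379)
(z - 13803) + Z = (-29643 - 13803) + 379 = -43446 + 379 = -43067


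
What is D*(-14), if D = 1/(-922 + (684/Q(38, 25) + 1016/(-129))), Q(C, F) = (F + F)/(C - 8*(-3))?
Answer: 22575/131767 ≈ 0.17133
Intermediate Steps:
Q(C, F) = 2*F/(24 + C) (Q(C, F) = (2*F)/(C + 24) = (2*F)/(24 + C) = 2*F/(24 + C))
D = -3225/263534 (D = 1/(-922 + (684/((2*25/(24 + 38))) + 1016/(-129))) = 1/(-922 + (684/((2*25/62)) + 1016*(-1/129))) = 1/(-922 + (684/((2*25*(1/62))) - 1016/129)) = 1/(-922 + (684/(25/31) - 1016/129)) = 1/(-922 + (684*(31/25) - 1016/129)) = 1/(-922 + (21204/25 - 1016/129)) = 1/(-922 + 2709916/3225) = 1/(-263534/3225) = -3225/263534 ≈ -0.012238)
D*(-14) = -3225/263534*(-14) = 22575/131767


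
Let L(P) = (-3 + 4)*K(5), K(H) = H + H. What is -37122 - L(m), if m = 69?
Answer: -37132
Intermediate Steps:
K(H) = 2*H
L(P) = 10 (L(P) = (-3 + 4)*(2*5) = 1*10 = 10)
-37122 - L(m) = -37122 - 1*10 = -37122 - 10 = -37132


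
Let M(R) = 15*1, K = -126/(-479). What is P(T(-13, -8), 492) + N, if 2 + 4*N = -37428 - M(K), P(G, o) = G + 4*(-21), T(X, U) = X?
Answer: -37833/4 ≈ -9458.3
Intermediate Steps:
K = 126/479 (K = -126*(-1/479) = 126/479 ≈ 0.26305)
M(R) = 15
P(G, o) = -84 + G (P(G, o) = G - 84 = -84 + G)
N = -37445/4 (N = -½ + (-37428 - 1*15)/4 = -½ + (-37428 - 15)/4 = -½ + (¼)*(-37443) = -½ - 37443/4 = -37445/4 ≈ -9361.3)
P(T(-13, -8), 492) + N = (-84 - 13) - 37445/4 = -97 - 37445/4 = -37833/4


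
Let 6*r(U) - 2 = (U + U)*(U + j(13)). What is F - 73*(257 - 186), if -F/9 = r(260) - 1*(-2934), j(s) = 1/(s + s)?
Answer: -234422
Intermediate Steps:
j(s) = 1/(2*s)
r(U) = ⅓ + U*(1/26 + U)/3 (r(U) = ⅓ + ((U + U)*(U + (½)/13))/6 = ⅓ + ((2*U)*(U + (½)*(1/13)))/6 = ⅓ + ((2*U)*(U + 1/26))/6 = ⅓ + ((2*U)*(1/26 + U))/6 = ⅓ + (2*U*(1/26 + U))/6 = ⅓ + U*(1/26 + U)/3)
F = -229239 (F = -9*((⅓ + (⅓)*260² + (1/78)*260) - 1*(-2934)) = -9*((⅓ + (⅓)*67600 + 10/3) + 2934) = -9*((⅓ + 67600/3 + 10/3) + 2934) = -9*(22537 + 2934) = -9*25471 = -229239)
F - 73*(257 - 186) = -229239 - 73*(257 - 186) = -229239 - 73*71 = -229239 - 1*5183 = -229239 - 5183 = -234422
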